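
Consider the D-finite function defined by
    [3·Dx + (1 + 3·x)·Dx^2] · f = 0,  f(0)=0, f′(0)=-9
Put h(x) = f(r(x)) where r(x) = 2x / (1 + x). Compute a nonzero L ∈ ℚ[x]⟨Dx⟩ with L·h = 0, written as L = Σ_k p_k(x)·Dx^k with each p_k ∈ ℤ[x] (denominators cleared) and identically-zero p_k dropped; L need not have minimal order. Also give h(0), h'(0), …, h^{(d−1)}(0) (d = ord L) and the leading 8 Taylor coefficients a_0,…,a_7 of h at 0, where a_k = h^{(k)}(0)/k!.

L = (8 + 14·x)·Dx + (1 + 8·x + 7·x^2)·Dx^2  (order 2).
h: a_k = 0, -18, 72, -342, 1800, -50418/5, 58824, -2470626/7, …
ICs: h(0) = 0, h′(0) = -18.

f: a_k = 0, -9, 27/2, -27, 243/4, -729/5, 729/2, -6561/7, …
h₀=f(r): pull back L_f along r ⇒ L₀.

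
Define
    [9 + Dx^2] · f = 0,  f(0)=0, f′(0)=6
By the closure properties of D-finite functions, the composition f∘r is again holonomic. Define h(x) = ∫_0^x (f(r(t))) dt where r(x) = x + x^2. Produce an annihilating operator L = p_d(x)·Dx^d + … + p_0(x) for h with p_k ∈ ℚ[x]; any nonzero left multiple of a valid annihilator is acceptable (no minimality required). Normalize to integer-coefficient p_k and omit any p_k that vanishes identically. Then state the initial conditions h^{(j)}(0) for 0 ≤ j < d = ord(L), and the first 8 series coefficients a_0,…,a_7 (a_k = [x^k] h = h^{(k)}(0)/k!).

f: a_k = 0, 6, 0, -9, 0, 81/20, 0, -243/280, …
f∘r: x↦r, Dx↦Dx/r' in L_f ⇒ L₀.
h=∫h₀ ⇒ L = L₀·Dx.
L = (9 + 54·x + 108·x^2 + 72·x^3)·Dx - 2·Dx^2 + (1 + 2·x)·Dx^3  (order 3).
h: a_k = 0, 0, 3, 2, -9/4, -27/5, -153/40, 45/28, …
ICs: h(0) = 0, h′(0) = 0, h′′(0) = 6.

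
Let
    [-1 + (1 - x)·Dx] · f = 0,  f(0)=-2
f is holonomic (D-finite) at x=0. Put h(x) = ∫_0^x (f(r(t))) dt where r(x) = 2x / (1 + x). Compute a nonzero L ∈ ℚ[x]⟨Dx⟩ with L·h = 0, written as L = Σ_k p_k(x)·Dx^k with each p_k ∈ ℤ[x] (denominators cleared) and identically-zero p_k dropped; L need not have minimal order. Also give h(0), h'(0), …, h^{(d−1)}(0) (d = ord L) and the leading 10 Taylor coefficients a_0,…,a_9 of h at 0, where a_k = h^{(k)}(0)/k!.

L = 2·Dx + (-1 + x^2)·Dx^2  (order 2).
h: a_k = 0, -2, -2, -4/3, -1, -4/5, -2/3, -4/7, -1/2, -4/9, …
ICs: h(0) = 0, h′(0) = -2.

f: a_k = -2, -2, -2, -2, -2, -2, -2, -2, -2, -2, …
Substitute x→r, Dx→(1/r')Dx; clear ⇒ L₀.
h=∫h₀ ⇒ L = L₀·Dx.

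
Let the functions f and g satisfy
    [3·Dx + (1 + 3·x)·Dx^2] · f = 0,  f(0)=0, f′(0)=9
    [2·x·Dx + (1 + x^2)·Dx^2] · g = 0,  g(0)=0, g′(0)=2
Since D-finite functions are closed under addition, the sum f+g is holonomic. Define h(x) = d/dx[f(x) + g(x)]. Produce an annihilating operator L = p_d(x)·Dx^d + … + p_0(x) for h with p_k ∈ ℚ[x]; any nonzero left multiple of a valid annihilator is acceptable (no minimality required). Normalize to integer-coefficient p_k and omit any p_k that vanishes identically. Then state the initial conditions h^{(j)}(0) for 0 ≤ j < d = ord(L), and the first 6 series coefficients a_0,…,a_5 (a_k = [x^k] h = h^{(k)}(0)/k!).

f: a_k = 0, 9, -27/2, 27, -243/4, 729/5, …
g: a_k = 0, 2, 0, -2/3, 0, 2/5, …
h₀=f+g: left-lcm gives L₀, ord ≤ 4.
Derive L from L₀ (diff closure).
L = (-6 - 54·x + 18·x^2 + 18·x^3) + (-20 - 12·x - 48·x^2 + 36·x^3 + 36·x^4)·Dx + (-3 - 7·x + 6·x^2 + 2·x^3 + 9·x^4 + 9·x^5)·Dx^2  (order 2).
h: a_k = 11, -27, 79, -243, 731, -2187, …
ICs: h(0) = 11, h′(0) = -27.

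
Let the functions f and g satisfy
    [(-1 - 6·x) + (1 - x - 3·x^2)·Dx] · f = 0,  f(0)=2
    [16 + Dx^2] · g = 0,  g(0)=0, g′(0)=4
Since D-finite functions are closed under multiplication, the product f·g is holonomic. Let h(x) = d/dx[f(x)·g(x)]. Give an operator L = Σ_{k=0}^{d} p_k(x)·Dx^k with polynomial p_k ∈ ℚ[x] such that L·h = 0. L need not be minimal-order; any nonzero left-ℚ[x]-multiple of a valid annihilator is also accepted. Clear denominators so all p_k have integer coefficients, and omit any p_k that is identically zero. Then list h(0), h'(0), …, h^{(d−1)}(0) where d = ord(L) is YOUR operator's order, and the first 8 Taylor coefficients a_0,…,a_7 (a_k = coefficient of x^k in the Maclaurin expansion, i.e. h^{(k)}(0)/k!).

f: a_k = 2, 2, 8, 14, 38, 80, 194, 434, …
g: a_k = 0, 4, 0, -32/3, 0, 128/15, 0, -1024/315, …
Product ⇒ symmetric product L₀, ord ≤ 2.
h=h₀': d/dx-closure on L₀ ⇒ L.
L = (-26 - 256·x - 640·x^2 + 768·x^3 + 1152·x^4) + (-7 - 26·x + 144·x^2 + 288·x^3)·Dx + (5 - 13·x - 31·x^2 + 48·x^3 + 72·x^4)·Dx^2  (order 2).
h: a_k = 8, 16, 32, 416/3, 1256/3, 5632/5, 136216/45, 2508992/315, …
ICs: h(0) = 8, h′(0) = 16.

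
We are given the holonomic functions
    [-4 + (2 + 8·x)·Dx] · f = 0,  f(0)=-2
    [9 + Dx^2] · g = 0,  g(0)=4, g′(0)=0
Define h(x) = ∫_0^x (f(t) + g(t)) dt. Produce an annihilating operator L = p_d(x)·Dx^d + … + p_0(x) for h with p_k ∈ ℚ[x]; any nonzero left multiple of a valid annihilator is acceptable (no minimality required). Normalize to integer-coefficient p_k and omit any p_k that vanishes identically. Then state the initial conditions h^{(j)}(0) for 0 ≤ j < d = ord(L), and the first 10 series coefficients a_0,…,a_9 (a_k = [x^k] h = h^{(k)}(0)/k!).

L = (-378 - 1296·x - 2592·x^2)·Dx + (45 + 828·x + 3888·x^2 + 5184·x^3)·Dx^2 + (-42 - 144·x - 288·x^2)·Dx^3 + (5 + 92·x + 432·x^2 + 576·x^3)·Dx^4  (order 4).
h: a_k = 0, 2, -2, -14/3, -2, 67/10, -28/3, 3279/140, -66, 640883/3360, …
ICs: h(0) = 0, h′(0) = 2, h′′(0) = -4, h′′′(0) = -28.

f: a_k = -2, -4, 4, -8, 20, -56, 168, -528, 1716, -5720, …
g: a_k = 4, 0, -18, 0, 27/2, 0, -81/20, 0, 729/1120, 0, …
h₀=f+g: left-lcm gives L₀, ord ≤ 3.
h=∫h₀ ⇒ L = L₀·Dx.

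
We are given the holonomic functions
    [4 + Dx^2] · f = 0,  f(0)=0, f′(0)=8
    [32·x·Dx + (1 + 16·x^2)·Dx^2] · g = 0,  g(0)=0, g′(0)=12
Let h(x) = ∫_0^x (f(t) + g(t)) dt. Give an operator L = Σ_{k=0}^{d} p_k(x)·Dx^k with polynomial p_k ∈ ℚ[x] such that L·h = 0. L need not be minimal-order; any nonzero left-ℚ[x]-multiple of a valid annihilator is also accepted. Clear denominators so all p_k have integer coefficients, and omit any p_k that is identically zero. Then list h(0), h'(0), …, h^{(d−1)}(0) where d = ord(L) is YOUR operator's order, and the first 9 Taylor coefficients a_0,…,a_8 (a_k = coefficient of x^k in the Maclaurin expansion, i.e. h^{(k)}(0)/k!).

f: a_k = 0, 8, 0, -16/3, 0, 16/15, 0, -32/315, 0, …
g: a_k = 0, 12, 0, -64, 0, 3072/5, 0, -49152/7, 0, …
L₀ := lclm(L_f,L_g); ord L₀ ≤ 2+2.
h=∫₀ˣh₀: take L = L₀·Dx.
L = (-6016·x + 102400·x^3 + 32768·x^5)·Dx^2 + (-28 + 1216·x^2 + 27648·x^4 + 16384·x^6)·Dx^3 + (-1504·x + 25600·x^3 + 8192·x^5)·Dx^4 + (-7 + 304·x^2 + 6912·x^4 + 4096·x^6)·Dx^5  (order 5).
h: a_k = 0, 0, 10, 0, -52/3, 0, 4616/45, 0, -276484/315, …
ICs: h(0) = 0, h′(0) = 0, h′′(0) = 20, h′′′(0) = 0, h′′′′(0) = -416.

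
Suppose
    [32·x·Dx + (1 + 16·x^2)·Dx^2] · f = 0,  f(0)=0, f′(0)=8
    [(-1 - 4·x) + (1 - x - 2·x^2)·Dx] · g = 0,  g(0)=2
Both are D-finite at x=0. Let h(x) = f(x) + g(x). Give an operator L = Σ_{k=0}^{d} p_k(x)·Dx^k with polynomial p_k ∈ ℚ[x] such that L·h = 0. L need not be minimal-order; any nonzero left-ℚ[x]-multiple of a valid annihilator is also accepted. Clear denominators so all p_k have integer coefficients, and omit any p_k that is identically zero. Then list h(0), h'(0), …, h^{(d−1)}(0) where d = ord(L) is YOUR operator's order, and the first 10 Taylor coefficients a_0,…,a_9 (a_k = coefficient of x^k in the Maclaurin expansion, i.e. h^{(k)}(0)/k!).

L = (96 - 384·x - 6912·x^2 - 15360·x^3 - 40704·x^4 - 12288·x^6)·Dx + (-31 - 104·x + 392·x^2 - 736·x^3 - 14912·x^4 - 27904·x^5 - 3072·x^6 - 12288·x^7)·Dx^2 + (3 + 19·x + 128·x^2 + 152·x^3 + 1128·x^4 - 2496·x^5 - 2560·x^6 - 1024·x^7 - 2048·x^8)·Dx^3  (order 3).
h: a_k = 2, 10, 6, -98/3, 22, 2258/5, 86, -31578/7, 342, 530426/9, …
ICs: h(0) = 2, h′(0) = 10, h′′(0) = 12.

f: a_k = 0, 8, 0, -128/3, 0, 2048/5, 0, -32768/7, 0, 524288/9, …
g: a_k = 2, 2, 6, 10, 22, 42, 86, 170, 342, 682, …
Sum ⇒ L₀ = lclm(L_f,L_g) in ℚ(x)⟨Dx⟩.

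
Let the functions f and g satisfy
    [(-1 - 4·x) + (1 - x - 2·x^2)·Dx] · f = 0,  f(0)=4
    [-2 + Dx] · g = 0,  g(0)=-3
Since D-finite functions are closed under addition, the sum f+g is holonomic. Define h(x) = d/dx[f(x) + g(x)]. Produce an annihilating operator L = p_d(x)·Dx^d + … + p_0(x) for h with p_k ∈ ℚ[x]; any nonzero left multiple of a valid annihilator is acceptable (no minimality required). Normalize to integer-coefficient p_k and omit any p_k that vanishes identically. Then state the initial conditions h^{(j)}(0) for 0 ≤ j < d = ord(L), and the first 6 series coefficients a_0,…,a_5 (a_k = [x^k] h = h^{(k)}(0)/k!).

f: a_k = 4, 4, 12, 20, 44, 84, …
g: a_k = -3, -6, -6, -4, -2, -4/5, …
h₀=f+g: left-lcm gives L₀, ord ≤ 2.
Derive L from L₀ (diff closure).
L = (18 + 132·x + 144·x^2 + 288·x^3 + 96·x^4) + (-13 - 68·x - 94·x^2 - 112·x^3 + 40·x^4 + 32·x^5)·Dx + (2 + x + 11·x^2 - 16·x^3 - 44·x^4 - 16·x^5)·Dx^2  (order 2).
h: a_k = -2, 12, 48, 168, 416, 5152/5, …
ICs: h(0) = -2, h′(0) = 12.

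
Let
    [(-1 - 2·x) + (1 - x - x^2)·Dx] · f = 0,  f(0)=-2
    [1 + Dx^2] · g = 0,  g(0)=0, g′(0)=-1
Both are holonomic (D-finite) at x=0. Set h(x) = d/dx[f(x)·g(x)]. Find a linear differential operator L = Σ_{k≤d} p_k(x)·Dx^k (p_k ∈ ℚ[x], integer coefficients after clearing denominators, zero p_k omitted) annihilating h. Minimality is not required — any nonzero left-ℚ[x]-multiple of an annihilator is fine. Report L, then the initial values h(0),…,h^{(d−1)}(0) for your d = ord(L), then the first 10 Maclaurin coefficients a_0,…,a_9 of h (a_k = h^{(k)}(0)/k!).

f: a_k = -2, -2, -4, -6, -10, -16, -26, -42, -68, -110, …
g: a_k = 0, -1, 0, 1/6, 0, -1/120, 0, 1/5040, 0, -1/362880, …
Sym-product of L_f,L_g gives L₀ (≤ ord 2).
h₀' ⇒ L via d/dx closure of L₀.
L = (3 - 2·x - x^2 + 2·x^3 + x^4) + (4 + 10·x + 6·x^2 + 4·x^3)·Dx + (-1 + x^2 + 2·x^3 + x^4)·Dx^2  (order 2).
h: a_k = 2, 4, 11, 68/3, 187/4, 901/10, 61403/360, 19849/63, 11566657/20160, 18712297/18144, …
ICs: h(0) = 2, h′(0) = 4.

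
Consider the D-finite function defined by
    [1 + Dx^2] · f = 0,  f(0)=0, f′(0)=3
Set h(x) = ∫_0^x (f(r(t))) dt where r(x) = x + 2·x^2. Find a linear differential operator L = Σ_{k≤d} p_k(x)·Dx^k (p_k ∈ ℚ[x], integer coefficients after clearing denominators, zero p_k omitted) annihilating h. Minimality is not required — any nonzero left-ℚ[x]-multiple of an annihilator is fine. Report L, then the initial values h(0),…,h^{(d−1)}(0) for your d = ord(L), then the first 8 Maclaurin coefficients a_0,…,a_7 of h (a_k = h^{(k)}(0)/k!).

L = (1 + 12·x + 48·x^2 + 64·x^3)·Dx - 4·Dx^2 + (1 + 4·x)·Dx^3  (order 3).
h: a_k = 0, 0, 3/2, 2, -1/8, -3/5, -239/240, -15/28, …
ICs: h(0) = 0, h′(0) = 0, h′′(0) = 3.

f: a_k = 0, 3, 0, -1/2, 0, 1/40, 0, -1/1680, …
h₀=f(r): pull back L_f along r ⇒ L₀.
h=∫h₀ ⇒ L = L₀·Dx.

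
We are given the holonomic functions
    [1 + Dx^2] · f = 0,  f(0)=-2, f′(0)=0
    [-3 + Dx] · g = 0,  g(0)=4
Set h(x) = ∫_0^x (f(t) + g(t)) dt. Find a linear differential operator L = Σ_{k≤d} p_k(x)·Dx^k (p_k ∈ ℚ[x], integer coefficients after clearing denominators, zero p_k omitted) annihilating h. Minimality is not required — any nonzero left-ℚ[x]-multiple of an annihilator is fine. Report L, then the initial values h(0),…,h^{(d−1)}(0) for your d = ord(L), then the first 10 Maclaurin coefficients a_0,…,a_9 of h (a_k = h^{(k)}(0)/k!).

L = -3·Dx + Dx^2 - 3·Dx^3 + Dx^4  (order 4).
h: a_k = 0, 2, 6, 19/3, 9/2, 161/60, 27/20, 1459/2520, 243/1120, 13121/181440, …
ICs: h(0) = 0, h′(0) = 2, h′′(0) = 12, h′′′(0) = 38.

f: a_k = -2, 0, 1, 0, -1/12, 0, 1/360, 0, -1/20160, 0, …
g: a_k = 4, 12, 18, 18, 27/2, 81/10, 81/20, 243/140, 729/1120, 243/1120, …
h₀=f+g: left-lcm gives L₀, ord ≤ 3.
Integrate: L := L₀·Dx.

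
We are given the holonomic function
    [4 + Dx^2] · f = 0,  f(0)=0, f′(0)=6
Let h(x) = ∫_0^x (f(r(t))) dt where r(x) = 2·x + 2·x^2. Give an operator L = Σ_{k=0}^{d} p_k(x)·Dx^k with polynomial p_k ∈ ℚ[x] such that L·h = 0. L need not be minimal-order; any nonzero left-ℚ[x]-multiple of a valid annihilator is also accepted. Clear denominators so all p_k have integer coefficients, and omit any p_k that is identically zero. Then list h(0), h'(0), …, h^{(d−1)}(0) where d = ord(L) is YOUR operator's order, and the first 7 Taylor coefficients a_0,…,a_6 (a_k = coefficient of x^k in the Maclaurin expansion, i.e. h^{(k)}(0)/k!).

f: a_k = 0, 6, 0, -4, 0, 4/5, 0, …
h₀=f(r): pull back L_f along r ⇒ L₀.
h=∫h₀ ⇒ L = L₀·Dx.
L = (16 + 96·x + 192·x^2 + 128·x^3)·Dx - 2·Dx^2 + (1 + 2·x)·Dx^3  (order 3).
h: a_k = 0, 0, 6, 4, -8, -96/5, -176/15, …
ICs: h(0) = 0, h′(0) = 0, h′′(0) = 12.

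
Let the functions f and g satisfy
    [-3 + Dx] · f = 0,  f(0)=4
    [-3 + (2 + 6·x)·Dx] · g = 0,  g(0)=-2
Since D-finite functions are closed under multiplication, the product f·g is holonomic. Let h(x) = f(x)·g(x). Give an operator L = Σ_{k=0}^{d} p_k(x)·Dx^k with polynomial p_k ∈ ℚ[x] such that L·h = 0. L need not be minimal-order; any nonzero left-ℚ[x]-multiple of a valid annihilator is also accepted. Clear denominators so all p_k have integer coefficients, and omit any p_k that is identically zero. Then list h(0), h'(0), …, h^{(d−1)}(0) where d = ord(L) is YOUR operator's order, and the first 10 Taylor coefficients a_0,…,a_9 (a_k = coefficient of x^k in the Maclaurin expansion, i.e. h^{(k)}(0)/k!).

f: a_k = 4, 12, 18, 18, 27/2, 81/10, 81/20, 243/140, 729/1120, 243/1120, …
g: a_k = -2, -3, 9/4, -27/8, 405/64, -1701/128, 15309/512, -72171/1024, 2814669/16384, -14073345/32768, …
h₀=f·g: eliminate ⇒ L₀, order ≤ 1·1.
L = (-9 - 18·x) + (2 + 6·x)·Dx  (order 1).
h: a_k = -8, -36, -63, -153/2, -891/16, -8667/160, 7209/640, -818667/8960, 28832679/143360, -21591279/40960, …
ICs: h(0) = -8.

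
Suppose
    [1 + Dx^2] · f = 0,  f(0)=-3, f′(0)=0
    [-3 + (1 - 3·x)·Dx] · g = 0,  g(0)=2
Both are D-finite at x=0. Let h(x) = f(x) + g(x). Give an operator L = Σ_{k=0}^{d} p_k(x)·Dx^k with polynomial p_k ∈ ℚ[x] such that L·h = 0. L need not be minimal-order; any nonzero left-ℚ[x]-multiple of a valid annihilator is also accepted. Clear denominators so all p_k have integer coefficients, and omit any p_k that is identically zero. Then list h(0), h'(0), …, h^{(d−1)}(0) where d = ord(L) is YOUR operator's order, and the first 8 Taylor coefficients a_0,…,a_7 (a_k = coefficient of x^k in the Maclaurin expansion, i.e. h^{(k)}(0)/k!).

L = (-165 + 18·x - 27·x^2) + (19 - 63·x + 27·x^2 - 27·x^3)·Dx + (-165 + 18·x - 27·x^2)·Dx^2 + (19 - 63·x + 27·x^2 - 27·x^3)·Dx^3  (order 3).
h: a_k = -1, 6, 39/2, 54, 1295/8, 486, 349921/240, 4374, …
ICs: h(0) = -1, h′(0) = 6, h′′(0) = 39.

f: a_k = -3, 0, 3/2, 0, -1/8, 0, 1/240, 0, …
g: a_k = 2, 6, 18, 54, 162, 486, 1458, 4374, …
Weyl lclm of L_f,L_g ⇒ L₀ (ord ≤ 3).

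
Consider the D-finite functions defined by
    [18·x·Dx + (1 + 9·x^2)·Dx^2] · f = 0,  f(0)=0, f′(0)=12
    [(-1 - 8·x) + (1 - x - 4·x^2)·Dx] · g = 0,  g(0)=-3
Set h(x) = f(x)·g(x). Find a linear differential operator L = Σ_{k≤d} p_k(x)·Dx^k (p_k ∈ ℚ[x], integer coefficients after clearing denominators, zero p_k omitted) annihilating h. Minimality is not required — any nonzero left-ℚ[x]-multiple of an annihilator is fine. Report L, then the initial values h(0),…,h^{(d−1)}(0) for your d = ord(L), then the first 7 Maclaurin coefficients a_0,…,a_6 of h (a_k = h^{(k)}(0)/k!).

f: a_k = 0, 12, 0, -36, 0, 972/5, 0, …
g: a_k = -3, -3, -15, -27, -87, -195, -543, …
h₀=f·g: eliminate ⇒ L₀, order ≤ 2·1.
L = (8 + 18·x + 216·x^2) + (2 - 2·x + 36·x^2 + 216·x^3)·Dx + (-1 + x - 5·x^2 + 9·x^3 + 36·x^4)·Dx^2  (order 2).
h: a_k = 0, -36, -36, -72, -216, -5436/5, -9756/5, …
ICs: h(0) = 0, h′(0) = -36.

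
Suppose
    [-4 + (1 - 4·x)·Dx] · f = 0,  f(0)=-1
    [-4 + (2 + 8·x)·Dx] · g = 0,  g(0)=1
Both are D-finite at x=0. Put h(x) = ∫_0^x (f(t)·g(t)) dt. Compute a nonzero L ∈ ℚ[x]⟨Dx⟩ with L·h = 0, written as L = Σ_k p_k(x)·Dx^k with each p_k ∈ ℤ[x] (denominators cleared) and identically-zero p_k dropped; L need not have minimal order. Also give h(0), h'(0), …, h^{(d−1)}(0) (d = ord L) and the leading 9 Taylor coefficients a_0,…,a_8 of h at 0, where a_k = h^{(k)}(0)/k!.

f: a_k = -1, -4, -16, -64, -256, -1024, -4096, -16384, -65536, …
g: a_k = 1, 2, -2, 4, -10, 28, -84, 264, -858, …
h₀=f·g: eliminate ⇒ L₀, order ≤ 1·1.
Integrate: L := L₀·Dx.
L = (6 + 8·x)·Dx + (-1 + 16·x^2)·Dx^2  (order 2).
h: a_k = 0, -1, -3, -22/3, -23, -358/5, -730/3, -5756/7, -2911, …
ICs: h(0) = 0, h′(0) = -1.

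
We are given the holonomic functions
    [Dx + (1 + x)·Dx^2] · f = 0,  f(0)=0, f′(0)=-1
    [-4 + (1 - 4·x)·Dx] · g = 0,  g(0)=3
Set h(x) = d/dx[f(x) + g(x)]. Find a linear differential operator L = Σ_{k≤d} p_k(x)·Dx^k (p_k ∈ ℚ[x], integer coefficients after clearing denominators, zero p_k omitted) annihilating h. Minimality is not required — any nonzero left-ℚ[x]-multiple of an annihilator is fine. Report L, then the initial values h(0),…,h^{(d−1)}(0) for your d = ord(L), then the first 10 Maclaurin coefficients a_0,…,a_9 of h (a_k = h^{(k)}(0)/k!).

L = (-112 - 32·x) + (-94 - 208·x - 64·x^2)·Dx + (9 - 23·x - 48·x^2 - 16·x^3)·Dx^2  (order 2).
h: a_k = 11, 97, 575, 3073, 15359, 73729, 344063, 1572865, 7077887, 31457281, …
ICs: h(0) = 11, h′(0) = 97.

f: a_k = 0, -1, 1/2, -1/3, 1/4, -1/5, 1/6, -1/7, 1/8, -1/9, …
g: a_k = 3, 12, 48, 192, 768, 3072, 12288, 49152, 196608, 786432, …
L₀ := lclm(L_f,L_g); ord L₀ ≤ 2+1.
Derive L from L₀ (diff closure).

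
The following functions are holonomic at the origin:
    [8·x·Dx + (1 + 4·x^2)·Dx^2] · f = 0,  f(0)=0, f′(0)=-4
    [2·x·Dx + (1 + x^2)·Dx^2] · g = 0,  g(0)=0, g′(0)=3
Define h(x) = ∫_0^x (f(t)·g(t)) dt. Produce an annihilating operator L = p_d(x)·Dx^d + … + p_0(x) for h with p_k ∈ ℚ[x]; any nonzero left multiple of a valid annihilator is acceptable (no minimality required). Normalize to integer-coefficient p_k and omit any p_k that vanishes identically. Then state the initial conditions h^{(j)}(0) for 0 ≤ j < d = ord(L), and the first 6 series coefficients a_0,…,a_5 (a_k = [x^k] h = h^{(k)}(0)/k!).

L = (-96·x - 800·x^3 - 1024·x^5 + 640·x^7 + 1536·x^9)·Dx^2 + (-20 - 412·x^2 - 1440·x^4 - 896·x^6 + 2240·x^8 + 2304·x^10)·Dx^3 + (-40·x - 280·x^3 - 480·x^5 + 272·x^7 + 1280·x^9 + 768·x^11)·Dx^4 + (-1 - 10·x^2 - 29·x^4 + 116·x^8 + 160·x^10 + 64·x^12)·Dx^5  (order 5).
h: a_k = 0, 0, 0, -4, 0, 4, …
ICs: h(0) = 0, h′(0) = 0, h′′(0) = 0, h′′′(0) = -24, h′′′′(0) = 0.

f: a_k = 0, -4, 0, 16/3, 0, -64/5, …
g: a_k = 0, 3, 0, -1, 0, 3/5, …
f·g: L₀ = L_f ⊗_s L_g, ord ≤ 2·2.
h=∫₀ˣh₀: take L = L₀·Dx.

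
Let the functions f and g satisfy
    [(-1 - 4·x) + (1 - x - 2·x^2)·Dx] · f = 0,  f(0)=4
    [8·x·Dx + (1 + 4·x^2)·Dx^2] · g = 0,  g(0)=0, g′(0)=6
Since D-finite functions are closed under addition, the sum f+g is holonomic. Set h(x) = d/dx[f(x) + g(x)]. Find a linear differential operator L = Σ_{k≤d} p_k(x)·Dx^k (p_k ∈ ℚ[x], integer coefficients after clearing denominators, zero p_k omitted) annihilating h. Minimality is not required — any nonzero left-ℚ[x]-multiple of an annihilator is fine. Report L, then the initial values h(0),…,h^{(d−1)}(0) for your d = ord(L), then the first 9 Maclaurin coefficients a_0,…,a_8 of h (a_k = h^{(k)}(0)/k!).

L = (-24 + 96·x + 864·x^2 + 1536·x^3 + 3264·x^4 + 768·x^6) + (19 + 80·x + 100·x^2 + 544·x^3 + 1424·x^4 + 2368·x^5 + 192·x^6 + 768·x^7)·Dx + (-3 - 7·x - 32·x^2 + 28·x^3 - 24·x^4 + 240·x^5 + 256·x^6 + 64·x^7 + 128·x^8)·Dx^2  (order 2).
h: a_k = 10, 24, 36, 176, 516, 1032, 1996, 5472, 13812, …
ICs: h(0) = 10, h′(0) = 24.

f: a_k = 4, 4, 12, 20, 44, 84, 172, 340, 684, …
g: a_k = 0, 6, 0, -8, 0, 96/5, 0, -384/7, 0, …
Sum ⇒ L₀ = lclm(L_f,L_g) in ℚ(x)⟨Dx⟩.
Derive L from L₀ (diff closure).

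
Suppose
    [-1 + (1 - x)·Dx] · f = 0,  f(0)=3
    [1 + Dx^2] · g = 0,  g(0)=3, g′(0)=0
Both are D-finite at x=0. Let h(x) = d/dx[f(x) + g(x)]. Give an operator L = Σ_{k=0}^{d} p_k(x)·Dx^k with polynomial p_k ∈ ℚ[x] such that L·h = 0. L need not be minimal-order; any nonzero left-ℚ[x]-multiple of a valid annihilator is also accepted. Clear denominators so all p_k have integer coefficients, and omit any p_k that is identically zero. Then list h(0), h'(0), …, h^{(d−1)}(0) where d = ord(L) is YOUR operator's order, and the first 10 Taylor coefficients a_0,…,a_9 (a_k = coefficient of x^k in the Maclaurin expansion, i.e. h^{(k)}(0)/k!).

L = (26 - 4·x + 2·x^2) + (-7 + 9·x - 3·x^2 + x^3)·Dx + (26 - 4·x + 2·x^2)·Dx^2 + (-7 + 9·x - 3·x^2 + x^3)·Dx^3  (order 3).
h: a_k = 3, 3, 9, 25/2, 15, 719/40, 21, 40321/1680, 27, 3628799/120960, …
ICs: h(0) = 3, h′(0) = 3, h′′(0) = 18.

f: a_k = 3, 3, 3, 3, 3, 3, 3, 3, 3, 3, …
g: a_k = 3, 0, -3/2, 0, 1/8, 0, -1/240, 0, 1/13440, 0, …
Weyl lclm of L_f,L_g ⇒ L₀ (ord ≤ 3).
h=h₀': d/dx-closure on L₀ ⇒ L.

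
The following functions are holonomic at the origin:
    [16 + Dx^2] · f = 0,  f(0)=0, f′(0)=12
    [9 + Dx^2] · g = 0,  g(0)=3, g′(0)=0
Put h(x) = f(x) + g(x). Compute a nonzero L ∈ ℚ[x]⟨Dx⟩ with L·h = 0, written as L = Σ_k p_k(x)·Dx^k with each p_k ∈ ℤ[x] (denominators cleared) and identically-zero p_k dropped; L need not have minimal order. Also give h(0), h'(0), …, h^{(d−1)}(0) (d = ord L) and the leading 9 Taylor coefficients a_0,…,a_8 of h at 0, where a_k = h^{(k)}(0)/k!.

L = 144 + 25·Dx^2 + Dx^4  (order 4).
h: a_k = 3, 12, -27/2, -32, 81/8, 128/5, -243/80, -1024/105, 2187/4480, …
ICs: h(0) = 3, h′(0) = 12, h′′(0) = -27, h′′′(0) = -192.

f: a_k = 0, 12, 0, -32, 0, 128/5, 0, -1024/105, 0, …
g: a_k = 3, 0, -27/2, 0, 81/8, 0, -243/80, 0, 2187/4480, …
f+g: L₀ = lclm(L_f,L_g), ord ≤ 2+2.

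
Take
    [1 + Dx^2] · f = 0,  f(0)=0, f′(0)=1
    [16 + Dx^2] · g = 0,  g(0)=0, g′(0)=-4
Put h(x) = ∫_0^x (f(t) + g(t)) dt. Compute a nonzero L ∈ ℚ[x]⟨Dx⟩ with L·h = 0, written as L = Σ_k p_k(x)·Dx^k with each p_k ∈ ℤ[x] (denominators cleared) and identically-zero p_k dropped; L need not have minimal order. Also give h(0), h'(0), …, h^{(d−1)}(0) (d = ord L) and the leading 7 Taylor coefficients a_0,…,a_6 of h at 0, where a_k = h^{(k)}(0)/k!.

f: a_k = 0, 1, 0, -1/6, 0, 1/120, 0, …
g: a_k = 0, -4, 0, 32/3, 0, -128/15, 0, …
Sum ⇒ L₀ = lclm(L_f,L_g) in ℚ(x)⟨Dx⟩.
Integrate: L := L₀·Dx.
L = 16·Dx + 17·Dx^3 + Dx^5  (order 5).
h: a_k = 0, 0, -3/2, 0, 21/8, 0, -341/240, …
ICs: h(0) = 0, h′(0) = 0, h′′(0) = -3, h′′′(0) = 0, h′′′′(0) = 63.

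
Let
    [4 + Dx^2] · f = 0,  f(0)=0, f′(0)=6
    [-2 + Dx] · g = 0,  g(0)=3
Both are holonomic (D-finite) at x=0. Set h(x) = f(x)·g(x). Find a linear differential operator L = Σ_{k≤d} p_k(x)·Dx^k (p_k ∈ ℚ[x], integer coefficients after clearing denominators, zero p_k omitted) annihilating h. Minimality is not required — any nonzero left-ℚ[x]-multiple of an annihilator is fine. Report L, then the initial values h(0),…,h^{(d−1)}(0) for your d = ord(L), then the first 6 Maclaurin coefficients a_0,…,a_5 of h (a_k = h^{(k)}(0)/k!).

L = 8 - 4·Dx + Dx^2  (order 2).
h: a_k = 0, 18, 36, 24, 0, -48/5, …
ICs: h(0) = 0, h′(0) = 18.

f: a_k = 0, 6, 0, -4, 0, 4/5, …
g: a_k = 3, 6, 6, 4, 2, 4/5, …
h₀=f·g: eliminate ⇒ L₀, order ≤ 2·1.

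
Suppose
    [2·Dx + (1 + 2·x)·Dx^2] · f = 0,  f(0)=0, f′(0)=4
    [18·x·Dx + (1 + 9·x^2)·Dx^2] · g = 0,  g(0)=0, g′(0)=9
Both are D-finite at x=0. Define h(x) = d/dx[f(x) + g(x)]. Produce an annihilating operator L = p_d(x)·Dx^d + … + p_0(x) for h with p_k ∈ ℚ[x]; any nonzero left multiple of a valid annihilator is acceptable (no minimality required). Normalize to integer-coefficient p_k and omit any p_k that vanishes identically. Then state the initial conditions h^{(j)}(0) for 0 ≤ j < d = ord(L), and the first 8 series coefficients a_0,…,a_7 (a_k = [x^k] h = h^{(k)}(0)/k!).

L = (-18 - 108·x + 486·x^2 + 324·x^3) + (-13 - 36·x + 135·x^2 + 972·x^3 + 648·x^4)·Dx + (-1 + 7·x + 18·x^2 + 81·x^3 + 243·x^4 + 162·x^5)·Dx^2  (order 2).
h: a_k = 13, -8, -65, -32, 793, -128, -6305, -512, …
ICs: h(0) = 13, h′(0) = -8.

f: a_k = 0, 4, -4, 16/3, -8, 64/5, -64/3, 256/7, …
g: a_k = 0, 9, 0, -27, 0, 729/5, 0, -6561/7, …
Sum ⇒ L₀ = lclm(L_f,L_g) in ℚ(x)⟨Dx⟩.
h₀' ⇒ L via d/dx closure of L₀.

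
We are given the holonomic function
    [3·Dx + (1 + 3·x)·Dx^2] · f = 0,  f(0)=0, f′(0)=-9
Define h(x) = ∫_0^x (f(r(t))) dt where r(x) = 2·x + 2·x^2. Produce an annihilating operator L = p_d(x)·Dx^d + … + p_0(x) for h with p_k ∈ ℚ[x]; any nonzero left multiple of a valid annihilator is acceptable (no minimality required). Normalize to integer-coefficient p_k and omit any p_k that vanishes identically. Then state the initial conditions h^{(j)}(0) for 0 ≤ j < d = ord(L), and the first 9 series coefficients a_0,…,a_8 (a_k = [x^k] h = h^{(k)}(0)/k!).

L = (4 + 12·x + 12·x^2)·Dx^2 + (1 + 8·x + 18·x^2 + 12·x^3)·Dx^3  (order 3).
h: a_k = 0, 0, -9, 12, -27, 378/5, -1188/5, 5616/7, -19926/7, …
ICs: h(0) = 0, h′(0) = 0, h′′(0) = -18.

f: a_k = 0, -9, 27/2, -27, 243/4, -729/5, 729/2, -6561/7, 19683/8, …
h₀=f(r): pull back L_f along r ⇒ L₀.
h=∫h₀ ⇒ L = L₀·Dx.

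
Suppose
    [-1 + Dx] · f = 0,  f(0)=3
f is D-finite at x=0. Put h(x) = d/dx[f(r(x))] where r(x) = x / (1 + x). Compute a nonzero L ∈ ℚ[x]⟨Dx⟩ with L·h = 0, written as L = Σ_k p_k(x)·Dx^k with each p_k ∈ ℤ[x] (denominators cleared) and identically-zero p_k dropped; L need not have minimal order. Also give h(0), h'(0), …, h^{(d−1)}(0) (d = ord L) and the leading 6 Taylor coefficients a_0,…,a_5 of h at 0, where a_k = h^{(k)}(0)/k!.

f: a_k = 3, 3, 3/2, 1/2, 1/8, 1/40, …
L₀ from L_f via x↦r, Dx↦r'^{-1}Dx.
Differentiate: ansatz ord ≤ ord L₀ ⇒ L.
L = (-1 - 2·x) + (-1 - 2·x - x^2)·Dx  (order 1).
h: a_k = 3, -3, 3/2, 1/2, -19/8, 151/40, …
ICs: h(0) = 3.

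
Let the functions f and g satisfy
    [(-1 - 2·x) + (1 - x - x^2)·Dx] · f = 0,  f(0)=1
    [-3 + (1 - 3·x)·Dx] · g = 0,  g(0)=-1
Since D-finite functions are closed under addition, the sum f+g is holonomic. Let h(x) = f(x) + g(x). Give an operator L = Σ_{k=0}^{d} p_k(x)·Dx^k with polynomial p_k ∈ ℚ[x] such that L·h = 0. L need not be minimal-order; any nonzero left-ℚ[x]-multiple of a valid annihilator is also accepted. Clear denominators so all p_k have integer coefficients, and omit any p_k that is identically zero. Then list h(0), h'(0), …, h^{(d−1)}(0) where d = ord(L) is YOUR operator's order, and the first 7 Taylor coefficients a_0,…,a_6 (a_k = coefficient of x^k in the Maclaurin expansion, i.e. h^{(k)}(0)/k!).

f: a_k = 1, 1, 2, 3, 5, 8, 13, …
g: a_k = -1, -3, -9, -27, -81, -243, -729, …
L₀ := lclm(L_f,L_g); ord L₀ ≤ 1+1.
L = (-6 - 36·x + 18·x^2 - 18·x^3) + (14 - 18·x - 24·x^2 + 18·x^3 - 36·x^4)·Dx + (-2 + 10·x - 15·x^2 + 10·x^3 - 9·x^5)·Dx^2  (order 2).
h: a_k = 0, -2, -7, -24, -76, -235, -716, …
ICs: h(0) = 0, h′(0) = -2.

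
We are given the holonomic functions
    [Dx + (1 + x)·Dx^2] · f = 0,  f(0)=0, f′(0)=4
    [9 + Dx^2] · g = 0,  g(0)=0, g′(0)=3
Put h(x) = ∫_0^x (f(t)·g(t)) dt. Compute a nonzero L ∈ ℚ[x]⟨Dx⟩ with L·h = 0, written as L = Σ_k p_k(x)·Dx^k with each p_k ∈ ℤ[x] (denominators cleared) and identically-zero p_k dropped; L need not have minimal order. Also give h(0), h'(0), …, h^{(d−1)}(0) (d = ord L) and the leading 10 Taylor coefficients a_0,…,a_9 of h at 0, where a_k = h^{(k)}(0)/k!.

f: a_k = 0, 4, -2, 4/3, -1, 4/5, -2/3, 4/7, -1/2, 4/9, …
g: a_k = 0, 3, 0, -9/2, 0, 81/40, 0, -243/560, 0, 243/4480, …
L₀ := L_f ⊗_s L_g (sym. prod.), ord ≤ 4.
h=∫h₀ ⇒ L = L₀·Dx.
L = (2493 + 10854·x + 17091·x^2 + 11664·x^3 + 2916·x^4)·Dx + (612 + 1908·x + 1944·x^2 + 648·x^3)·Dx^2 + (592 + 2484·x + 3834·x^2 + 2592·x^3 + 648·x^4)·Dx^3 + (68 + 212·x + 216·x^2 + 72·x^3)·Dx^4 + (35 + 142·x + 215·x^2 + 144·x^3 + 36·x^4)·Dx^5  (order 5).
h: a_k = 0, 0, 0, 4, -3/2, -14/5, 1, 9/14, -31/160, -43/420, …
ICs: h(0) = 0, h′(0) = 0, h′′(0) = 0, h′′′(0) = 24, h′′′′(0) = -36.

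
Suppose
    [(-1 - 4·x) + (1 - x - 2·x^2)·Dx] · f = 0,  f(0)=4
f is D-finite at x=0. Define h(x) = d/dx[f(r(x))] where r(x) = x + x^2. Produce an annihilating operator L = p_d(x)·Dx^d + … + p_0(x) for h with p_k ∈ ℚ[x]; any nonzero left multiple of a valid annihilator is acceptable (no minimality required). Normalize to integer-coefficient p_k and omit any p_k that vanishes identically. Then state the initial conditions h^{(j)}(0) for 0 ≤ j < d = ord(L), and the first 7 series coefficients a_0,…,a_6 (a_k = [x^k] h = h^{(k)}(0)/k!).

f: a_k = 4, 4, 12, 20, 44, 84, 172, …
h₀=f(r): pull back L_f along r ⇒ L₀.
h₀' ⇒ L via d/dx closure of L₀.
L = (8 + 10·x + 30·x^2 + 40·x^3 + 20·x^4) + (-1 - x + 5·x^2 + 10·x^3 + 10·x^4 + 4·x^5)·Dx  (order 1).
h: a_k = 4, 32, 132, 464, 1600, 5256, 16716, …
ICs: h(0) = 4.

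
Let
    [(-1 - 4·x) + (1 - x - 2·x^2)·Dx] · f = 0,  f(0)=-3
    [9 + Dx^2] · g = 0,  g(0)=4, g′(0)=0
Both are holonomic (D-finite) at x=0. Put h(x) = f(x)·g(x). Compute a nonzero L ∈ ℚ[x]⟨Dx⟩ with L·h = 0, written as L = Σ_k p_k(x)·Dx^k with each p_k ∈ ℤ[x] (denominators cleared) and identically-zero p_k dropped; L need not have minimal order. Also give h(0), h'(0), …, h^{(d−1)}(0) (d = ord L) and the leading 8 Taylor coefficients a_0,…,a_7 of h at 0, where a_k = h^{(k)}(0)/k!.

f: a_k = -3, -3, -9, -15, -33, -63, -129, -255, …
g: a_k = 4, 0, -18, 0, 27/2, 0, -81/20, 0, …
h₀=f·g: eliminate ⇒ L₀, order ≤ 1·2.
L = (-5 + 9·x + 18·x^2) + (2 + 8·x)·Dx + (-1 + x + 2·x^2)·Dx^2  (order 2).
h: a_k = -12, -12, 18, -6, -21/2, -45/2, -627/20, -1527/20, …
ICs: h(0) = -12, h′(0) = -12.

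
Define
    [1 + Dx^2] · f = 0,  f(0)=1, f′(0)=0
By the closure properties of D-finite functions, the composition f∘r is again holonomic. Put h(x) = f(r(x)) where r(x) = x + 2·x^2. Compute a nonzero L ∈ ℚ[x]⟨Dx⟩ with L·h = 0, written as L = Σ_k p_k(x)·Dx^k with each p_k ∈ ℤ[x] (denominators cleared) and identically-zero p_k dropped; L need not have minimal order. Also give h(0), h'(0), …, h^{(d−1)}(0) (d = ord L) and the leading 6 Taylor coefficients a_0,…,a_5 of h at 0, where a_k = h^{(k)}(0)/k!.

L = (1 + 12·x + 48·x^2 + 64·x^3) - 4·Dx + (1 + 4·x)·Dx^2  (order 2).
h: a_k = 1, 0, -1/2, -2, -47/24, 1/3, …
ICs: h(0) = 1, h′(0) = 0.

f: a_k = 1, 0, -1/2, 0, 1/24, 0, …
Change of var in L_f (x↦r) gives L₀.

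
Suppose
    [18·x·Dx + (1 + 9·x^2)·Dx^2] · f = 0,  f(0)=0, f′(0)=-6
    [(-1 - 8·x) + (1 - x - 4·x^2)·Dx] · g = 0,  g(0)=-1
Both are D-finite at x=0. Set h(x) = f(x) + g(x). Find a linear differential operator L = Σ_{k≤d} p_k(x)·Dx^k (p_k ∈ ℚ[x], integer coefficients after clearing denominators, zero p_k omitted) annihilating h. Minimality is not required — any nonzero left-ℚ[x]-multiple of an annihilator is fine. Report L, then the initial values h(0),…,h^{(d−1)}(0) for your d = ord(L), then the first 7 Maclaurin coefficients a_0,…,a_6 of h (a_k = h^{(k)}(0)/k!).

f: a_k = 0, -6, 0, 18, 0, -486/5, 0, …
g: a_k = -1, -1, -5, -9, -29, -65, -181, …
Sum ⇒ L₀ = lclm(L_f,L_g) in ℚ(x)⟨Dx⟩.
L = (90 - 360·x - 6462·x^2 - 14688·x^3 - 63936·x^4 - 31104·x^6)·Dx + (-36 - 294·x - 324·x^2 - 3198·x^3 - 13680·x^4 - 46080·x^5 - 3888·x^6 - 31104·x^7)·Dx^2 + (5 + 16·x + 160·x^2 - 96·x^3 + 555·x^4 - 2304·x^5 - 4896·x^6 - 1296·x^7 - 5184·x^8)·Dx^3  (order 3).
h: a_k = -1, -7, -5, 9, -29, -811/5, -181, …
ICs: h(0) = -1, h′(0) = -7, h′′(0) = -10.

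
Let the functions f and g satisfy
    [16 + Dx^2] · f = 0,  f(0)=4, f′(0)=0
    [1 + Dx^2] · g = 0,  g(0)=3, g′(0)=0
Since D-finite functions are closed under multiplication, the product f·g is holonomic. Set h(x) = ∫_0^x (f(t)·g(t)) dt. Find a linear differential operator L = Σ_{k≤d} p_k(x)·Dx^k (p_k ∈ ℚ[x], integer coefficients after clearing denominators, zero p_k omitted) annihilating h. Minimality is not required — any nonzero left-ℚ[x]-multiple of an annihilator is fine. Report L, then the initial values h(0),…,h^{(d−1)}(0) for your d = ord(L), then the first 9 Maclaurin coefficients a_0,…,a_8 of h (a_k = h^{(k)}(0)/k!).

f: a_k = 4, 0, -32, 0, 128/3, 0, -1024/45, 0, 2048/315, …
g: a_k = 3, 0, -3/2, 0, 1/8, 0, -1/240, 0, 1/13440, …
L₀ := L_f ⊗_s L_g (sym. prod.), ord ≤ 4.
Integrate: L := L₀·Dx.
L = 225·Dx + 34·Dx^3 + Dx^5  (order 5).
h: a_k = 0, 12, 0, -34, 0, 353/10, 0, -8177/420, 0, …
ICs: h(0) = 0, h′(0) = 12, h′′(0) = 0, h′′′(0) = -204, h′′′′(0) = 0.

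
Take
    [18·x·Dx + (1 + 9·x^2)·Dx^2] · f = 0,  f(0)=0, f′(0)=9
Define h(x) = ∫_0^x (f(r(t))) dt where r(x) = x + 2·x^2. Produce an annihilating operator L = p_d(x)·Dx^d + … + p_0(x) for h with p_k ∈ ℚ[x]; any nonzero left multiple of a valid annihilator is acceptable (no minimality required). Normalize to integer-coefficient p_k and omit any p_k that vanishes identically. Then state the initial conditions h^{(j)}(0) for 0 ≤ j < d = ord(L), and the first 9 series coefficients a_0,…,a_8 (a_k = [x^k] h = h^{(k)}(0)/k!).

f: a_k = 0, 9, 0, -27, 0, 729/5, 0, -6561/7, 0, …
h₀=f(r): pull back L_f along r ⇒ L₀.
Integrate: L := L₀·Dx.
L = (-4 + 18·x + 144·x^2 + 432·x^3 + 432·x^4)·Dx^2 + (1 + 4·x + 9·x^2 + 72·x^3 + 180·x^4 + 144·x^5)·Dx^3  (order 3).
h: a_k = 0, 0, 9/2, 6, -27/4, -162/5, -297/10, 1242/7, 34263/56, …
ICs: h(0) = 0, h′(0) = 0, h′′(0) = 9.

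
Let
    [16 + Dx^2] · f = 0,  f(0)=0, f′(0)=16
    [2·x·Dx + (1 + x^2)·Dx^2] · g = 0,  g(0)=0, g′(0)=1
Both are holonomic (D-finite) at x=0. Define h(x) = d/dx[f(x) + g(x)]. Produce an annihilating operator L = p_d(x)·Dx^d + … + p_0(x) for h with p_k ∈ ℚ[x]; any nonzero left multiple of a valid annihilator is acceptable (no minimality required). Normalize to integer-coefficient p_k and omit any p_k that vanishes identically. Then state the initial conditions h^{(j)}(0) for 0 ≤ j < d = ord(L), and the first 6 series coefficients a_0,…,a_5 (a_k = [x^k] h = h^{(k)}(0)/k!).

L = (64·x + 704·x^3 + 256·x^5) + (112 + 416·x^2 + 432·x^4 + 128·x^6)·Dx + (4·x + 44·x^3 + 16·x^5)·Dx^2 + (7 + 26·x^2 + 27·x^4 + 8·x^6)·Dx^3  (order 3).
h: a_k = 17, 0, -129, 0, 515/3, 0, …
ICs: h(0) = 17, h′(0) = 0, h′′(0) = -258.

f: a_k = 0, 16, 0, -128/3, 0, 512/15, …
g: a_k = 0, 1, 0, -1/3, 0, 1/5, …
Weyl lclm of L_f,L_g ⇒ L₀ (ord ≤ 4).
h₀' ⇒ L via d/dx closure of L₀.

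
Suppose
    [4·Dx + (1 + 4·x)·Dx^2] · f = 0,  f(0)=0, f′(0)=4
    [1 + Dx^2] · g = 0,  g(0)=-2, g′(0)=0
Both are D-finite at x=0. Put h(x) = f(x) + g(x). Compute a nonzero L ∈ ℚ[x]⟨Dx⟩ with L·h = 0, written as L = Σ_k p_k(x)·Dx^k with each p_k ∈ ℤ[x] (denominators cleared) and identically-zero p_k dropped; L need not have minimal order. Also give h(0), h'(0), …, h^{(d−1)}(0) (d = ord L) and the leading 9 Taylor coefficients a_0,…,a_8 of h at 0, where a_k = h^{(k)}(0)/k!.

f: a_k = 0, 4, -8, 64/3, -64, 1024/5, -2048/3, 16384/7, -8192, …
g: a_k = -2, 0, 1, 0, -1/12, 0, 1/360, 0, -1/20160, …
Weyl lclm of L_f,L_g ⇒ L₀ (ord ≤ 4).
L = (388 + 32·x + 64·x^2)·Dx + (33 + 140·x + 48·x^2 + 64·x^3)·Dx^2 + (388 + 32·x + 64·x^2)·Dx^3 + (33 + 140·x + 48·x^2 + 64·x^3)·Dx^4  (order 4).
h: a_k = -2, 4, -7, 64/3, -769/12, 1024/5, -245759/360, 16384/7, -165150721/20160, …
ICs: h(0) = -2, h′(0) = 4, h′′(0) = -14, h′′′(0) = 128.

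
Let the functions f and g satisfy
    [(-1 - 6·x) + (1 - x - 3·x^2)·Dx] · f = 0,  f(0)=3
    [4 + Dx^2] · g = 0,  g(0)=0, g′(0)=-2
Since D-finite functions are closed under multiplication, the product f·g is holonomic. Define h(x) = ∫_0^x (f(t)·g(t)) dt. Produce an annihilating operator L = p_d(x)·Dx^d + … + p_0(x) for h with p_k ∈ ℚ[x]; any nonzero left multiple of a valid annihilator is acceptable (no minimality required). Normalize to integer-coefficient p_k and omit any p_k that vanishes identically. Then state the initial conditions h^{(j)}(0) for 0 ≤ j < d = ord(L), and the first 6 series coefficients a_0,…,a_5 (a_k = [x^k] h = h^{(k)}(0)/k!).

L = (2 + 4·x + 12·x^2)·Dx + (2 + 12·x)·Dx^2 + (-1 + x + 3·x^2)·Dx^3  (order 3).
h: a_k = 0, 0, -3, -2, -5, -38/5, …
ICs: h(0) = 0, h′(0) = 0, h′′(0) = -6.

f: a_k = 3, 3, 12, 21, 57, 120, …
g: a_k = 0, -2, 0, 4/3, 0, -4/15, …
Sym-product of L_f,L_g gives L₀ (≤ ord 2).
h=∫h₀ ⇒ L = L₀·Dx.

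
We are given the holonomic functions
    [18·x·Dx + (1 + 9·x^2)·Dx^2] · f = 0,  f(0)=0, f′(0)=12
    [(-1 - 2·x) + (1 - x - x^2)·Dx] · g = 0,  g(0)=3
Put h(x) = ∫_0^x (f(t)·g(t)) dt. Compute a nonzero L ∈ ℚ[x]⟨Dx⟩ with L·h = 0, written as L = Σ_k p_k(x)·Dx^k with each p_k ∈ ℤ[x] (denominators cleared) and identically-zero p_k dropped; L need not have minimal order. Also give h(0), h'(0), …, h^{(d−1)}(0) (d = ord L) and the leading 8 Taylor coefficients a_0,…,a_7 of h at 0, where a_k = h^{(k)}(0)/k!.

L = (2 + 18·x + 54·x^2)·Dx + (2 - 14·x + 36·x^2 + 54·x^3)·Dx^2 + (-1 + x - 8·x^2 + 9·x^3 + 9·x^4)·Dx^3  (order 3).
h: a_k = 0, 0, 18, 12, -9, 0, 456/5, 2736/35, …
ICs: h(0) = 0, h′(0) = 0, h′′(0) = 36.

f: a_k = 0, 12, 0, -36, 0, 972/5, 0, -8748/7, …
g: a_k = 3, 3, 6, 9, 15, 24, 39, 63, …
Product ⇒ symmetric product L₀, ord ≤ 2.
h=∫h₀ ⇒ L = L₀·Dx.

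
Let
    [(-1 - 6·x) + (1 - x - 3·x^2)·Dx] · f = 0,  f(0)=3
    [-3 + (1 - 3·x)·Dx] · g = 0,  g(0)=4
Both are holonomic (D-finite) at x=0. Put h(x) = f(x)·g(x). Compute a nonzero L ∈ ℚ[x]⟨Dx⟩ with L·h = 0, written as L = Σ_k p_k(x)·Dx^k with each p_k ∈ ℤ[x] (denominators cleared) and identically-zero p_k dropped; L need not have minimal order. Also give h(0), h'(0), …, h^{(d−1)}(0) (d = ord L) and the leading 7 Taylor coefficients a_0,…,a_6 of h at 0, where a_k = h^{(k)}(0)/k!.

L = (-4 + 27·x^2) + (1 - 4·x + 9·x^3)·Dx  (order 1).
h: a_k = 12, 48, 192, 660, 2208, 7104, 22476, …
ICs: h(0) = 12.

f: a_k = 3, 3, 12, 21, 57, 120, 291, …
g: a_k = 4, 12, 36, 108, 324, 972, 2916, …
f·g: L₀ = L_f ⊗_s L_g, ord ≤ 1·1.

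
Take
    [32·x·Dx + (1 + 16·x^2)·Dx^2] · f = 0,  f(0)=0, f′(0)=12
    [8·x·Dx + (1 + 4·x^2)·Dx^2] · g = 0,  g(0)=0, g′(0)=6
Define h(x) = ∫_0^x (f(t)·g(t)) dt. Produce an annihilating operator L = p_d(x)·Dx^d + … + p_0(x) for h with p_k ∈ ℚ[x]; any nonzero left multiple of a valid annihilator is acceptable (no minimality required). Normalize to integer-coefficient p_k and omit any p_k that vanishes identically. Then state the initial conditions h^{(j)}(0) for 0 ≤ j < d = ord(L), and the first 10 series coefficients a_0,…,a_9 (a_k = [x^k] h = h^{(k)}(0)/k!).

f: a_k = 0, 12, 0, -64, 0, 3072/5, 0, -49152/7, 0, 262144/3, …
g: a_k = 0, 6, 0, -8, 0, 96/5, 0, -384/7, 0, 512/3, …
f·g: L₀ = L_f ⊗_s L_g, ord ≤ 2·2.
h=∫₀ˣh₀: take L = L₀·Dx.
L = (-1536·x - 51200·x^3 - 262144·x^5 + 655360·x^7 + 6291456·x^9)·Dx^2 + (-80 - 6592·x^2 - 92160·x^4 - 229376·x^6 + 2293760·x^8 + 9437184·x^10)·Dx^3 + (-160·x - 4480·x^3 - 30720·x^5 + 69632·x^7 + 1310720·x^9 + 3145728·x^11)·Dx^4 + (-1 - 40·x^2 - 464·x^4 + 29696·x^8 + 163840·x^10 + 262144·x^12)·Dx^5  (order 5).
h: a_k = 0, 0, 0, 24, 0, -96, 0, 22144/35, 0, -114176/21, …
ICs: h(0) = 0, h′(0) = 0, h′′(0) = 0, h′′′(0) = 144, h′′′′(0) = 0.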